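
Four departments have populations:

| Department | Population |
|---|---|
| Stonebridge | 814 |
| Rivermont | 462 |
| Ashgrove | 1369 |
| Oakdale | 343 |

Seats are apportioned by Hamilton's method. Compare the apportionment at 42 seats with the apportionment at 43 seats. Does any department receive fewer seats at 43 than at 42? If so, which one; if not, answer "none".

Rivermont

At 42 seats: Stonebridge 11, Rivermont 7, Ashgrove 19, Oakdale 5.
At 43 seats: Stonebridge 12, Rivermont 6, Ashgrove 20, Oakdale 5.
Rivermont drops from 7 to 6.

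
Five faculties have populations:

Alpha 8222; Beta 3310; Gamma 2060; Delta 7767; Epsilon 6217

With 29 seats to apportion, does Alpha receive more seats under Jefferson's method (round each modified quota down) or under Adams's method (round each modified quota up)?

Jefferson: Alpha 9, Beta 3, Gamma 2, Delta 8, Epsilon 7.
Adams: Alpha 8, Beta 4, Gamma 2, Delta 8, Epsilon 7.
Alpha gets 9 under Jefferson and 8 under Adams.

Jefferson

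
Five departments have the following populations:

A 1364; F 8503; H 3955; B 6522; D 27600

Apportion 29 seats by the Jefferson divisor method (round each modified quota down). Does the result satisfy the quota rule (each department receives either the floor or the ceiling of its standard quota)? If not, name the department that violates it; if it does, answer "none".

Standard quotas: A 0.825, F 5.143, H 2.392, B 3.945, D 16.694.
Jefferson allocation: A 0, F 5, H 2, B 4, D 18.
D has quota 16.694 (lower 16, upper 17) but receives 18 — outside the quota interval.

D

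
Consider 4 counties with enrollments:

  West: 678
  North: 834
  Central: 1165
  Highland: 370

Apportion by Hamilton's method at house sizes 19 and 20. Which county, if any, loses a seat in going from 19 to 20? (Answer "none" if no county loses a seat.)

Highland

At 19 seats: West 4, North 5, Central 7, Highland 3.
At 20 seats: West 4, North 6, Central 8, Highland 2.
Highland drops from 3 to 2.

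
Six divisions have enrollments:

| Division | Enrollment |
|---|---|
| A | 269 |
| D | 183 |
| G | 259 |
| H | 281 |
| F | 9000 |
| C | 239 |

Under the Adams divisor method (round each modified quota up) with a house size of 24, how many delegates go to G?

1

Standard divisor 10231/24 ≈ 426.292; standard quotas: A 0.631, D 0.429, G 0.608, H 0.659, F 21.112, C 0.561.
Rounding up gives 1, 1, 1, 1, 22, 1 = 27 seats, so the divisor must be adjusted.
With modified divisor 490: modified quotas A 0.549, D 0.373, G 0.529, H 0.573, F 18.367, C 0.488.
Rounding up: A 1, D 1, G 1, H 1, F 19, C 1 (total 24).
G receives 1.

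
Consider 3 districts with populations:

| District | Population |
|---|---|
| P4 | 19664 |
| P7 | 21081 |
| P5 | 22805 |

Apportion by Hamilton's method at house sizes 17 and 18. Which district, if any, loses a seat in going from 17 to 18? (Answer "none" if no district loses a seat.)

At 17 seats: P4 5, P7 6, P5 6.
At 18 seats: P4 6, P7 6, P5 6.
No district's allocation decreased.

none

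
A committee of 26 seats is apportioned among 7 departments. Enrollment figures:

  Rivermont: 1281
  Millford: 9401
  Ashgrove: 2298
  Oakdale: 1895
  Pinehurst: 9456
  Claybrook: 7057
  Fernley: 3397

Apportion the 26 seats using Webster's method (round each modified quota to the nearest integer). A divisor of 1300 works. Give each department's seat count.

With modified divisor 1300: modified quotas Rivermont 0.985, Millford 7.232, Ashgrove 1.768, Oakdale 1.458, Pinehurst 7.274, Claybrook 5.428, Fernley 2.613.
Rounding to the nearest integer: Rivermont 1, Millford 7, Ashgrove 2, Oakdale 1, Pinehurst 7, Claybrook 5, Fernley 3 (total 26).

Rivermont: 1, Millford: 7, Ashgrove: 2, Oakdale: 1, Pinehurst: 7, Claybrook: 5, Fernley: 3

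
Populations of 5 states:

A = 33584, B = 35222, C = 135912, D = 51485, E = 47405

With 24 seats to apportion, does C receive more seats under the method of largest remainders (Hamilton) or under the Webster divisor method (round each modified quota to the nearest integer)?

Hamilton: A 2, B 3, C 11, D 4, E 4.
Webster: A 3, B 3, C 10, D 4, E 4.
C gets 11 under Hamilton and 10 under Webster.

Hamilton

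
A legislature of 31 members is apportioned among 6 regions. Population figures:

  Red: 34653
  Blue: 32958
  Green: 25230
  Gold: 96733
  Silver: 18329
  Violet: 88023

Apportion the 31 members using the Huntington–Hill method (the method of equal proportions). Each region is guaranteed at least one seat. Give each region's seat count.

Red 4; Blue 3; Green 3; Gold 10; Silver 2; Violet 9

With divisor 9759: modified quotas Red 3.551, Blue 3.377, Green 2.585, Gold 9.912, Silver 1.878, Violet 9.020.
Geometric-mean thresholds: Red √(3·4)=3.464, Blue √(3·4)=3.464, Green √(2·3)=2.449, Gold √(9·10)=9.487, Silver √(1·2)=1.414, Violet √(9·10)=9.487.
Each quota rounded against its threshold gives Red 4, Blue 3, Green 3, Gold 10, Silver 2, Violet 9 (total 31).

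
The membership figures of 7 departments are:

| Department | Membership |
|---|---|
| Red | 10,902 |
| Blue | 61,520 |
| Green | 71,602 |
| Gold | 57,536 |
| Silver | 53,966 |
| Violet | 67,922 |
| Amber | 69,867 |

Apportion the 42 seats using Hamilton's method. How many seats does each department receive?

Total 393315; standard divisor 393315/42 ≈ 9364.643.
Standard quotas: Red 1.1642, Blue 6.5694, Green 7.6460, Gold 6.1440, Silver 5.7627, Violet 7.2530, Amber 7.4607.
Lower quotas: Red 1, Blue 6, Green 7, Gold 6, Silver 5, Violet 7, Amber 7 (sum 39, leaving 3 seats).
Remainders in descending order: Silver 0.7627, Green 0.6460, Blue 0.5694, Amber 0.4607, Violet 0.2530, Red 0.1642, Gold 0.1440.
The surplus seats go to Silver, Green, Blue.

Red 1; Blue 7; Green 8; Gold 6; Silver 6; Violet 7; Amber 7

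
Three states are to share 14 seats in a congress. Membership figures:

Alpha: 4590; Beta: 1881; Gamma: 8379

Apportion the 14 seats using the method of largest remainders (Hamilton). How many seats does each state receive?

Total 14850; standard divisor 14850/14 ≈ 1060.714.
Standard quotas: Alpha 4.3273, Beta 1.7733, Gamma 7.8994.
Lower quotas: Alpha 4, Beta 1, Gamma 7 (sum 12, leaving 2 seats).
Remainders in descending order: Gamma 0.8994, Beta 0.7733, Alpha 0.3273.
Largest remainders: Gamma, Beta receive the extra seats.

Alpha 4; Beta 2; Gamma 8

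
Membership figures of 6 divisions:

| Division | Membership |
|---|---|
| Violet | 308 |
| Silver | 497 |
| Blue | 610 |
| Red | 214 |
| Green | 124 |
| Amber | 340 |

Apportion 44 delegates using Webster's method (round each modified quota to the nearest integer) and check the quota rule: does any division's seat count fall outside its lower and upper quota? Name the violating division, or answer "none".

none

Standard quotas: Violet 6.475, Silver 10.448, Blue 12.824, Red 4.499, Green 2.607, Amber 7.148.
Webster allocation: Violet 6, Silver 10, Blue 13, Red 5, Green 3, Amber 7.
Every allocation lies between the lower and upper quota.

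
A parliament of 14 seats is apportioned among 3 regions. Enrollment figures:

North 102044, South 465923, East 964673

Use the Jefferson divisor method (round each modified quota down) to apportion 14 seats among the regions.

Standard divisor 1532640/14 ≈ 109474.286; standard quotas: North 0.932, South 4.256, East 8.812.
Rounding down gives 0, 4, 8 = 12 seats, so the divisor must be adjusted.
With modified divisor 99300: modified quotas North 1.028, South 4.692, East 9.715.
Rounding down: North 1, South 4, East 9 (total 14).

North 1, South 4, East 9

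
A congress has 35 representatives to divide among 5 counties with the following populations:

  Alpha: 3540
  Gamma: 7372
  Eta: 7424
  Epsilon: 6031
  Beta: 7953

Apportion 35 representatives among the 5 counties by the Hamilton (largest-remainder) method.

Standard divisor: 32320 ÷ 35 ≈ 923.429.
Standard quotas: Alpha 3.8335, Gamma 7.9833, Eta 8.0396, Epsilon 6.5311, Beta 8.6125.
Lower quotas: Alpha 3, Gamma 7, Eta 8, Epsilon 6, Beta 8 (sum 32, leaving 3 seats).
Remainders in descending order: Gamma 0.9833, Alpha 0.8335, Beta 0.6125, Epsilon 0.5311, Eta 0.0396.
The surplus seats go to Gamma, Alpha, Beta.

Alpha 4, Gamma 8, Eta 8, Epsilon 6, Beta 9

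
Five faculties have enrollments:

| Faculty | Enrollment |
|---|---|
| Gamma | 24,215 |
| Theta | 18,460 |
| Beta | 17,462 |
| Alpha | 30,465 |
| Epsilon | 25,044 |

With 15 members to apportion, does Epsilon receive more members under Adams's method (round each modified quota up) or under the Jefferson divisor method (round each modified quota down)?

Jefferson

Adams: Gamma 3, Theta 3, Beta 2, Alpha 4, Epsilon 3.
Jefferson: Gamma 3, Theta 2, Beta 2, Alpha 4, Epsilon 4.
Epsilon gets 3 under Adams and 4 under Jefferson.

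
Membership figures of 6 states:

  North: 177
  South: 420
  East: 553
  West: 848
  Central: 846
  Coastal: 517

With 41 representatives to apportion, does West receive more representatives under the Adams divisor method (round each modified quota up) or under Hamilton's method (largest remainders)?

Adams: North 3, South 5, East 7, West 10, Central 10, Coastal 6.
Hamilton: North 2, South 5, East 7, West 11, Central 10, Coastal 6.
West gets 10 under Adams and 11 under Hamilton.

Hamilton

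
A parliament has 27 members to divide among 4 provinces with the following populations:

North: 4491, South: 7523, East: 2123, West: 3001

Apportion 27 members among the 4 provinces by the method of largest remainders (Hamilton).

North: 7, South: 12, East: 3, West: 5

The standard divisor is 17138/27 ≈ 634.741.
Standard quotas: North 7.0753, South 11.8521, East 3.3447, West 4.7279.
Lower quotas: North 7, South 11, East 3, West 4 (sum 25, leaving 2 seats).
Remainders in descending order: South 0.8521, West 0.7279, East 0.3447, North 0.0753.
The surplus seats go to South, West.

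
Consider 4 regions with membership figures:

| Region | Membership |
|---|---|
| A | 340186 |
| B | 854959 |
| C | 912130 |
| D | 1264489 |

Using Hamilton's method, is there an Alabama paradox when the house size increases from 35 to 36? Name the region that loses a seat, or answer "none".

At 35 seats: A 4, B 9, C 9, D 13.
At 36 seats: A 4, B 9, C 10, D 13.
No region's allocation decreased.

none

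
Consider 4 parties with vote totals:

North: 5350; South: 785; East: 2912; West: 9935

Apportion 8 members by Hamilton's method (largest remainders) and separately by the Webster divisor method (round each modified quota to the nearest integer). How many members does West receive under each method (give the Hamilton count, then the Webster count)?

Hamilton: North 2, South 1, East 1, West 4.
Webster: North 2, South 0, East 1, West 5.
West gets 4 under Hamilton and 5 under Webster.

4 and 5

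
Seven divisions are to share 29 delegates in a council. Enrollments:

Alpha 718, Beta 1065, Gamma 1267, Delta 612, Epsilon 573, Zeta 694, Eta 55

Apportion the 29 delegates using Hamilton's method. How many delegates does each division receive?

Standard divisor: 4984 ÷ 29 ≈ 171.862.
Standard quotas: Alpha 4.178, Beta 6.197, Gamma 7.372, Delta 3.561, Epsilon 3.334, Zeta 4.038, Eta 0.320.
Lower quotas: Alpha 4, Beta 6, Gamma 7, Delta 3, Epsilon 3, Zeta 4, Eta 0 (sum 27, leaving 2 seats).
Remainders in descending order: Delta 0.561, Gamma 0.372, Epsilon 0.334, Eta 0.320, Beta 0.197, Alpha 0.178, Zeta 0.038.
The surplus seats go to Delta, Gamma.

Alpha=4, Beta=6, Gamma=8, Delta=4, Epsilon=3, Zeta=4, Eta=0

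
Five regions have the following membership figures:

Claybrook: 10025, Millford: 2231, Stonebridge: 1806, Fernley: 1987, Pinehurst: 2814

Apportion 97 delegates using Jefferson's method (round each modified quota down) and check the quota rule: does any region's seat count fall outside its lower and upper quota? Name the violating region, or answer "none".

Standard quotas: Claybrook 51.552, Millford 11.473, Stonebridge 9.287, Fernley 10.218, Pinehurst 14.471.
Jefferson allocation: Claybrook 53, Millford 11, Stonebridge 9, Fernley 10, Pinehurst 14.
Claybrook has quota 51.552 (lower 51, upper 52) but receives 53 — outside the quota interval.

Claybrook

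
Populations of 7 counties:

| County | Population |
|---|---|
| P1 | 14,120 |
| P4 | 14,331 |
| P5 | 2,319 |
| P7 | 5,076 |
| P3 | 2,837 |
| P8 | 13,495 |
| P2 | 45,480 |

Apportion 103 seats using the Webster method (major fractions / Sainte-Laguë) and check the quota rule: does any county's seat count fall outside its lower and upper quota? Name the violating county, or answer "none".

Standard quotas: P1 14.892, P4 15.115, P5 2.446, P7 5.354, P3 2.992, P8 14.233, P2 47.968.
Webster allocation: P1 15, P4 15, P5 2, P7 5, P3 3, P8 14, P2 49.
P2 has quota 47.968 (lower 47, upper 48) but receives 49 — outside the quota interval.

P2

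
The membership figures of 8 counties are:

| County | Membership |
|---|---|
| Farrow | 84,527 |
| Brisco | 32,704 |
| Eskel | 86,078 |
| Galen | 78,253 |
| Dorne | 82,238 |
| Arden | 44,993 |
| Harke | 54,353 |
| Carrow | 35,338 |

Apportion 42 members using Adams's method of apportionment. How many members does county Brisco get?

Standard divisor 498484/42 ≈ 11868.667; standard quotas: Farrow 7.122, Brisco 2.755, Eskel 7.253, Galen 6.593, Dorne 6.929, Arden 3.791, Harke 4.580, Carrow 2.977.
Rounding up gives 8, 3, 8, 7, 7, 4, 5, 3 = 45 seats, so the divisor must be adjusted.
With modified divisor 13300: modified quotas Farrow 6.355, Brisco 2.459, Eskel 6.472, Galen 5.884, Dorne 6.183, Arden 3.383, Harke 4.087, Carrow 2.657.
Rounding up: Farrow 7, Brisco 3, Eskel 7, Galen 6, Dorne 7, Arden 4, Harke 5, Carrow 3 (total 42).
Brisco receives 3.

3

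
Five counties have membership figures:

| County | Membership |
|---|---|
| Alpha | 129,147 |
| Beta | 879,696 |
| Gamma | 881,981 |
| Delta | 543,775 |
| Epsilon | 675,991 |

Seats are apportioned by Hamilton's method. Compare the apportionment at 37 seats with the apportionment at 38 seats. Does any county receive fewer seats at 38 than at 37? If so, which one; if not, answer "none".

Alpha

At 37 seats: Alpha 2, Beta 10, Gamma 11, Delta 6, Epsilon 8.
At 38 seats: Alpha 1, Beta 11, Gamma 11, Delta 7, Epsilon 8.
Alpha drops from 2 to 1.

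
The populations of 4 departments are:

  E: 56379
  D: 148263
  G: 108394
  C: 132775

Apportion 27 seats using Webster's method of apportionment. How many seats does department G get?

Standard divisor 445811/27 ≈ 16511.519; standard quotas: E 3.415, D 8.979, G 6.565, C 8.041.
Rounding to the nearest integer gives E 3, D 9, G 7, C 8 — total 27, matching the house size, so no adjustment is needed.
G receives 7.

7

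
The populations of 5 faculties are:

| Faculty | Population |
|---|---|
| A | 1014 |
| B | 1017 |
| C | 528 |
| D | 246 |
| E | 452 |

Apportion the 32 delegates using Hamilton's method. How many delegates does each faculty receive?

Standard divisor: 3257 ÷ 32 ≈ 101.781.
Standard quotas: A 9.963, B 9.992, C 5.188, D 2.417, E 4.441.
Lower quotas: A 9, B 9, C 5, D 2, E 4 (sum 29, leaving 3 seats).
Remainders in descending order: B 0.992, A 0.963, E 0.441, D 0.417, C 0.188.
Largest remainders: B, A, E receive the extra seats.

A 10; B 10; C 5; D 2; E 5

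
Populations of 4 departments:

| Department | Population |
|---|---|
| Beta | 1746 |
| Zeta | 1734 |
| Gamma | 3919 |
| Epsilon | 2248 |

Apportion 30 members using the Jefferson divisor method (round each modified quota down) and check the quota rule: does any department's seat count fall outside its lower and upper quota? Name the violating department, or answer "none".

Standard quotas: Beta 5.430, Zeta 5.392, Gamma 12.187, Epsilon 6.991.
Jefferson allocation: Beta 5, Zeta 5, Gamma 13, Epsilon 7.
Every allocation lies between the lower and upper quota.

none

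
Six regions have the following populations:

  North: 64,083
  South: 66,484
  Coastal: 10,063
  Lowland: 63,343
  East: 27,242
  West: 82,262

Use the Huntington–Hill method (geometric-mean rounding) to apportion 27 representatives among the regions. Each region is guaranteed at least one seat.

With divisor 11632: modified quotas North 5.509, South 5.716, Coastal 0.865, Lowland 5.446, East 2.342, West 7.072.
Geometric-mean thresholds: North √(5·6)=5.477, South √(5·6)=5.477, Coastal (min 1), Lowland √(5·6)=5.477, East √(2·3)=2.449, West √(7·8)=7.483.
Each quota rounded against its threshold gives North 6, South 6, Coastal 1, Lowland 5, East 2, West 7 (total 27).

North: 6; South: 6; Coastal: 1; Lowland: 5; East: 2; West: 7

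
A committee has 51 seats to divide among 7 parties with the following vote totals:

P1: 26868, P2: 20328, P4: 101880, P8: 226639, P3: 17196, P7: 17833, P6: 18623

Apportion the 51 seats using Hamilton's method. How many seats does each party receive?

P1 3, P2 3, P4 12, P8 27, P3 2, P7 2, P6 2

Standard divisor: 429367 ÷ 51 ≈ 8418.961.
Standard quotas: P1 3.1914, P2 2.4145, P4 12.1013, P8 26.9201, P3 2.0425, P7 2.1182, P6 2.2120.
Lower quotas: P1 3, P2 2, P4 12, P8 26, P3 2, P7 2, P6 2 (sum 49, leaving 2 seats).
Remainders in descending order: P8 0.9201, P2 0.4145, P6 0.2120, P1 0.1914, P7 0.1182, P4 0.1013, P3 0.0425.
The surplus seats go to P8, P2.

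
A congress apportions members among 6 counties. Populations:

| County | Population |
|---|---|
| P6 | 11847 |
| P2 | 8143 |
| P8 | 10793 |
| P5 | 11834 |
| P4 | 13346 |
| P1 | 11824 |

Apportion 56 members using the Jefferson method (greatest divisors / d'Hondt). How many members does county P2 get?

Standard divisor 67787/56 ≈ 1210.482; standard quotas: P6 9.787, P2 6.727, P8 8.916, P5 9.776, P4 11.025, P1 9.768.
Rounding down gives 9, 6, 8, 9, 11, 9 = 52 seats, so the divisor must be adjusted.
With modified divisor 1170: modified quotas P6 10.126, P2 6.960, P8 9.225, P5 10.115, P4 11.407, P1 10.106.
Rounding down: P6 10, P2 6, P8 9, P5 10, P4 11, P1 10 (total 56).
P2 receives 6.

6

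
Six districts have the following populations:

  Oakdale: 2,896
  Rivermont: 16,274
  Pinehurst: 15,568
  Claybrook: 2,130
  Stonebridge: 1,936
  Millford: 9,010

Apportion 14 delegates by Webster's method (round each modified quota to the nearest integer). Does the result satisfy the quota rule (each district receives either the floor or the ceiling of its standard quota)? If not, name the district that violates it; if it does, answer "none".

Standard quotas: Oakdale 0.848, Rivermont 4.765, Pinehurst 4.558, Claybrook 0.624, Stonebridge 0.567, Millford 2.638.
Webster allocation: Oakdale 1, Rivermont 5, Pinehurst 4, Claybrook 1, Stonebridge 1, Millford 2.
Every allocation lies between the lower and upper quota.

none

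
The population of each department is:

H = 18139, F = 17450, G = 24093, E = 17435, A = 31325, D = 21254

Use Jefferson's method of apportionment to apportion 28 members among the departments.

Standard divisor 129696/28 ≈ 4632; standard quotas: H 3.916, F 3.767, G 5.201, E 3.764, A 6.763, D 4.589.
Rounding down gives 3, 3, 5, 3, 6, 4 = 24 seats, so the divisor must be adjusted.
With modified divisor 4300: modified quotas H 4.218, F 4.058, G 5.603, E 4.055, A 7.285, D 4.943.
Rounding down: H 4, F 4, G 5, E 4, A 7, D 4 (total 28).

H: 4, F: 4, G: 5, E: 4, A: 7, D: 4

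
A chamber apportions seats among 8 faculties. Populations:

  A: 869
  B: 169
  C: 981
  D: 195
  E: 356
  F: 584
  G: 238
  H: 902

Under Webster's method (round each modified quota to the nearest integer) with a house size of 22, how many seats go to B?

1

Standard divisor 4294/22 ≈ 195.182; standard quotas: A 4.452, B 0.866, C 5.026, D 0.999, E 1.824, F 2.992, G 1.219, H 4.621.
Rounding to the nearest integer gives A 4, B 1, C 5, D 1, E 2, F 3, G 1, H 5 — total 22, matching the house size, so no adjustment is needed.
B receives 1.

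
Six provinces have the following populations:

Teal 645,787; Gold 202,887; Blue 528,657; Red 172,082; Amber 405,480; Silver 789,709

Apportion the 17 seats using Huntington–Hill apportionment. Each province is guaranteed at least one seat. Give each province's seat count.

With divisor 159073: modified quotas Teal 4.060, Gold 1.275, Blue 3.323, Red 1.082, Amber 2.549, Silver 4.964.
Geometric-mean thresholds: Teal √(4·5)=4.472, Gold √(1·2)=1.414, Blue √(3·4)=3.464, Red √(1·2)=1.414, Amber √(2·3)=2.449, Silver √(4·5)=4.472.
Each quota rounded against its threshold gives Teal 4, Gold 1, Blue 3, Red 1, Amber 3, Silver 5 (total 17).

Teal: 4, Gold: 1, Blue: 3, Red: 1, Amber: 3, Silver: 5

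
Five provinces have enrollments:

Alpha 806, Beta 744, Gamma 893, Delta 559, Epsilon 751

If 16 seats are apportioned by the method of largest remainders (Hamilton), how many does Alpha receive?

Standard divisor: 3753 ÷ 16 ≈ 234.562.
Standard quotas: Alpha 3.436, Beta 3.172, Gamma 3.807, Delta 2.383, Epsilon 3.202.
Lower quotas: Alpha 3, Beta 3, Gamma 3, Delta 2, Epsilon 3 (sum 14, leaving 2 seats).
Remainders in descending order: Gamma 0.807, Alpha 0.436, Delta 0.383, Epsilon 0.202, Beta 0.172.
The surplus seats go to Gamma, Alpha.
Alpha receives 4.

4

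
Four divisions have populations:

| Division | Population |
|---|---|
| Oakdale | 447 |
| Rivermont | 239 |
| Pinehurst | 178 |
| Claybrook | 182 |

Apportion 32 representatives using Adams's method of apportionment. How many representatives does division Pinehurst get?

Standard divisor 1046/32 ≈ 32.688; standard quotas: Oakdale 13.675, Rivermont 7.312, Pinehurst 5.446, Claybrook 5.568.
Rounding up gives 14, 8, 6, 6 = 34 seats, so the divisor must be adjusted.
With modified divisor 35: modified quotas Oakdale 12.771, Rivermont 6.829, Pinehurst 5.086, Claybrook 5.200.
Rounding up: Oakdale 13, Rivermont 7, Pinehurst 6, Claybrook 6 (total 32).
Pinehurst receives 6.

6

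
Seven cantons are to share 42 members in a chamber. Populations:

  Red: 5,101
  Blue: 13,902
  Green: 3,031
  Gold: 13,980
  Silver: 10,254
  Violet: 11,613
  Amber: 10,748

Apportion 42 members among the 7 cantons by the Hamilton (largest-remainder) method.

Red=3; Blue=8; Green=2; Gold=9; Silver=6; Violet=7; Amber=7

Standard divisor: 68629 ÷ 42 ≈ 1634.024.
Standard quotas: Red 3.1217, Blue 8.5078, Green 1.8549, Gold 8.5556, Silver 6.2753, Violet 7.1070, Amber 6.5776.
Lower quotas: Red 3, Blue 8, Green 1, Gold 8, Silver 6, Violet 7, Amber 6 (sum 39, leaving 3 seats).
Remainders in descending order: Green 0.8549, Amber 0.5776, Gold 0.5556, Blue 0.5078, Silver 0.2753, Red 0.1217, Violet 0.1070.
Largest remainders: Green, Amber, Gold receive the extra seats.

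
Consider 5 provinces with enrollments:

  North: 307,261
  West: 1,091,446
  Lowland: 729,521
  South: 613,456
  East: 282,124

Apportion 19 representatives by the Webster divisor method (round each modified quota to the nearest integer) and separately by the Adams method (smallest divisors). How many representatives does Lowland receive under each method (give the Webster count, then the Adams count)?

Webster: North 2, West 7, Lowland 4, South 4, East 2.
Adams: North 2, West 6, Lowland 5, South 4, East 2.
Lowland gets 4 under Webster and 5 under Adams.

4 and 5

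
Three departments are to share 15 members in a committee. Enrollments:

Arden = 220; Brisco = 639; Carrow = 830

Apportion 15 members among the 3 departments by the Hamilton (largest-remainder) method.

Standard divisor: 1689 ÷ 15 ≈ 112.6.
Standard quotas: Arden 1.954, Brisco 5.675, Carrow 7.371.
Lower quotas: Arden 1, Brisco 5, Carrow 7 (sum 13, leaving 2 seats).
Remainders in descending order: Arden 0.954, Brisco 0.675, Carrow 0.371.
Largest remainders: Arden, Brisco receive the extra seats.

Arden 2, Brisco 6, Carrow 7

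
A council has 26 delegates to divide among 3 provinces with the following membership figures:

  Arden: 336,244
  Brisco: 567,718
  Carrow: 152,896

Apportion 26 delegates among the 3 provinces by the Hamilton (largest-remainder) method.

Standard divisor: 1056858 ÷ 26 ≈ 40648.385.
Standard quotas: Arden 8.2720, Brisco 13.9666, Carrow 3.7614.
Lower quotas: Arden 8, Brisco 13, Carrow 3 (sum 24, leaving 2 seats).
Remainders in descending order: Brisco 0.9666, Carrow 0.7614, Arden 0.2720.
Largest remainders: Brisco, Carrow receive the extra seats.

Arden=8, Brisco=14, Carrow=4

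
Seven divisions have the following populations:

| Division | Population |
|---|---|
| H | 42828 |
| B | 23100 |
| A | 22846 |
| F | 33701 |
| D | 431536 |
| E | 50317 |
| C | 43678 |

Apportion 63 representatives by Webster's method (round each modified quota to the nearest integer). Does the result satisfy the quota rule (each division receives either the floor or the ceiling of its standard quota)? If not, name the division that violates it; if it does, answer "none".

Standard quotas: H 4.164, B 2.246, A 2.221, F 3.276, D 41.955, E 4.892, C 4.246.
Webster allocation: H 4, B 2, A 2, F 3, D 43, E 5, C 4.
D has quota 41.955 (lower 41, upper 42) but receives 43 — outside the quota interval.

D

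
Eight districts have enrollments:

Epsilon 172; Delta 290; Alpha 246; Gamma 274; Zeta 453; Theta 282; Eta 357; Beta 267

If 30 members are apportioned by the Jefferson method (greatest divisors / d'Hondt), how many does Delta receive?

Standard divisor 2341/30 ≈ 78.033; standard quotas: Epsilon 2.204, Delta 3.716, Alpha 3.152, Gamma 3.511, Zeta 5.805, Theta 3.614, Eta 4.575, Beta 3.422.
Rounding down gives 2, 3, 3, 3, 5, 3, 4, 3 = 26 seats, so the divisor must be adjusted.
With modified divisor 70: modified quotas Epsilon 2.457, Delta 4.143, Alpha 3.514, Gamma 3.914, Zeta 6.471, Theta 4.029, Eta 5.100, Beta 3.814.
Rounding down: Epsilon 2, Delta 4, Alpha 3, Gamma 3, Zeta 6, Theta 4, Eta 5, Beta 3 (total 30).
Delta receives 4.

4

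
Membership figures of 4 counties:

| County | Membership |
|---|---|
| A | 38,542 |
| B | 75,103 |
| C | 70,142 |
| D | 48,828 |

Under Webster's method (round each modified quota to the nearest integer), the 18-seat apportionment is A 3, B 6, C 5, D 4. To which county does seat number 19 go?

Priority for the next seat is population ÷ (current seats + 0.5).
Priorities: A 11012.000, B 11554.308, C 12753.091, D 10850.667.
Highest priority: C.

C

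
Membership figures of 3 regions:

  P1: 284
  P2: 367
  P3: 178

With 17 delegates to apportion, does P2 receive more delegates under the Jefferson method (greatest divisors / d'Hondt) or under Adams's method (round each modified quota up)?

Jefferson: P1 6, P2 8, P3 3.
Adams: P1 6, P2 7, P3 4.
P2 gets 8 under Jefferson and 7 under Adams.

Jefferson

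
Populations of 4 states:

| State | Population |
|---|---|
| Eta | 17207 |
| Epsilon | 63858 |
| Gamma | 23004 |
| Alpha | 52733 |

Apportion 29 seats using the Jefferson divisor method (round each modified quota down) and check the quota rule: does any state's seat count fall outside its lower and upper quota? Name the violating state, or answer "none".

none

Standard quotas: Eta 3.182, Epsilon 11.810, Gamma 4.255, Alpha 9.753.
Jefferson allocation: Eta 3, Epsilon 12, Gamma 4, Alpha 10.
Every allocation lies between the lower and upper quota.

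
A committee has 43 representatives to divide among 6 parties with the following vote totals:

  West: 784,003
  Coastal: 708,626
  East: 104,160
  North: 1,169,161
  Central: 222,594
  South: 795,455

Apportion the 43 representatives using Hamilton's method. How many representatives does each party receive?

Total 3783999; standard divisor 3783999/43 ≈ 87999.977.
Standard quotas: West 8.9091, Coastal 8.0526, East 1.1836, North 13.2859, Central 2.5295, South 9.0393.
Lower quotas: West 8, Coastal 8, East 1, North 13, Central 2, South 9 (sum 41, leaving 2 seats).
Remainders in descending order: West 0.9091, Central 0.5295, North 0.2859, East 0.1836, Coastal 0.0526, South 0.0393.
Largest remainders: West, Central receive the extra seats.

West 9; Coastal 8; East 1; North 13; Central 3; South 9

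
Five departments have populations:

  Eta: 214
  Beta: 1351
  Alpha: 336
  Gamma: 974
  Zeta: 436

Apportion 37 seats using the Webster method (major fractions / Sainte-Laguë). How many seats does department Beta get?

Standard divisor 3311/37 ≈ 89.486; standard quotas: Eta 2.391, Beta 15.097, Alpha 3.755, Gamma 10.884, Zeta 4.872.
Rounding to the nearest integer gives Eta 2, Beta 15, Alpha 4, Gamma 11, Zeta 5 — total 37, matching the house size, so no adjustment is needed.
Beta receives 15.

15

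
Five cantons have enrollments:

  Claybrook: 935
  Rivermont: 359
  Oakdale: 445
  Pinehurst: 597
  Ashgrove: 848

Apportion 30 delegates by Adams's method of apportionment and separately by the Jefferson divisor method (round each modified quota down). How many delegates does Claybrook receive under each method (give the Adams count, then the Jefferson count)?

8 and 9

Adams: Claybrook 8, Rivermont 4, Oakdale 4, Pinehurst 6, Ashgrove 8.
Jefferson: Claybrook 9, Rivermont 3, Oakdale 4, Pinehurst 6, Ashgrove 8.
Claybrook gets 8 under Adams and 9 under Jefferson.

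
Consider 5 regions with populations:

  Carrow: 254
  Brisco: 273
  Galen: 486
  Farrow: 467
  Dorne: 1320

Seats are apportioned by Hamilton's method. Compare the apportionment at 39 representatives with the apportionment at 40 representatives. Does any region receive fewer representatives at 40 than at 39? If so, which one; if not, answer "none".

At 39 seats: Carrow 4, Brisco 4, Galen 7, Farrow 6, Dorne 18.
At 40 seats: Carrow 3, Brisco 4, Galen 7, Farrow 7, Dorne 19.
Carrow drops from 4 to 3.

Carrow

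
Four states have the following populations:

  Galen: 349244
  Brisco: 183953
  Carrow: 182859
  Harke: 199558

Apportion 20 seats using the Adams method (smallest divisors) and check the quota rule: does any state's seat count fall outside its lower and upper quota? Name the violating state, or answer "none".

none

Standard quotas: Galen 7.629, Brisco 4.018, Carrow 3.994, Harke 4.359.
Adams allocation: Galen 8, Brisco 4, Carrow 4, Harke 4.
Every allocation lies between the lower and upper quota.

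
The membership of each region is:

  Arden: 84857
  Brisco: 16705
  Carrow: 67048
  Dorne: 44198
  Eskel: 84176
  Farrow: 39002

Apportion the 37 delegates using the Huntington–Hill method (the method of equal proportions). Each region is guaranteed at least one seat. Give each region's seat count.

Arden 9; Brisco 2; Carrow 8; Dorne 5; Eskel 9; Farrow 4

With divisor 8952: modified quotas Arden 9.479, Brisco 1.866, Carrow 7.490, Dorne 4.937, Eskel 9.403, Farrow 4.357.
Geometric-mean thresholds: Arden √(9·10)=9.487, Brisco √(1·2)=1.414, Carrow √(7·8)=7.483, Dorne √(4·5)=4.472, Eskel √(9·10)=9.487, Farrow √(4·5)=4.472.
Each quota rounded against its threshold gives Arden 9, Brisco 2, Carrow 8, Dorne 5, Eskel 9, Farrow 4 (total 37).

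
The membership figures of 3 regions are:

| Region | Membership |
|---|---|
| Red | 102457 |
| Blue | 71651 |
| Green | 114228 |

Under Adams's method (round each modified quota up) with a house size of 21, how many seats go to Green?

8

Standard divisor 288336/21 ≈ 13730.286; standard quotas: Red 7.462, Blue 5.218, Green 8.319.
Rounding up gives 8, 6, 9 = 23 seats, so the divisor must be adjusted.
With modified divisor 14500: modified quotas Red 7.066, Blue 4.941, Green 7.878.
Rounding up: Red 8, Blue 5, Green 8 (total 21).
Green receives 8.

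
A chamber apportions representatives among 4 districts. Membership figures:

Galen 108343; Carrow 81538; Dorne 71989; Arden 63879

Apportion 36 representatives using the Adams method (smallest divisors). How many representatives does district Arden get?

Standard divisor 325749/36 ≈ 9048.583; standard quotas: Galen 11.973, Carrow 9.011, Dorne 7.956, Arden 7.060.
Rounding up gives 12, 10, 8, 8 = 38 seats, so the divisor must be adjusted.
With modified divisor 9500: modified quotas Galen 11.405, Carrow 8.583, Dorne 7.578, Arden 6.724.
Rounding up: Galen 12, Carrow 9, Dorne 8, Arden 7 (total 36).
Arden receives 7.

7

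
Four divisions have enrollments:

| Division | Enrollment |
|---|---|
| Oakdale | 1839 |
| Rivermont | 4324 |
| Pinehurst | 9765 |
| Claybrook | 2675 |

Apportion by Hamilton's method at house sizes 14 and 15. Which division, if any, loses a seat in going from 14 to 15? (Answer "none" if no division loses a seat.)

At 14 seats: Oakdale 2, Rivermont 3, Pinehurst 7, Claybrook 2.
At 15 seats: Oakdale 1, Rivermont 4, Pinehurst 8, Claybrook 2.
Oakdale drops from 2 to 1.

Oakdale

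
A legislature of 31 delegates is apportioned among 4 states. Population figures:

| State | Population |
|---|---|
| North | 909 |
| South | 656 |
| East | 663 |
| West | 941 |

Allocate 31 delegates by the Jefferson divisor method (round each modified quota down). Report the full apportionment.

Standard divisor 3169/31 ≈ 102.226; standard quotas: North 8.892, South 6.417, East 6.486, West 9.205.
Rounding down gives 8, 6, 6, 9 = 29 seats, so the divisor must be adjusted.
With modified divisor 94.4: modified quotas North 9.629, South 6.949, East 7.023, West 9.968.
Rounding down: North 9, South 6, East 7, West 9 (total 31).

North=9, South=6, East=7, West=9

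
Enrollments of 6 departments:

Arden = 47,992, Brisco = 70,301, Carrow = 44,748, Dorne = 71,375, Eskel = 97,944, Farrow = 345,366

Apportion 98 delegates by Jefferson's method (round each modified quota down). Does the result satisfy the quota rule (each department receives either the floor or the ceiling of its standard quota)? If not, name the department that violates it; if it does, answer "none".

Standard quotas: Arden 6.940, Brisco 10.166, Carrow 6.471, Dorne 10.321, Eskel 14.163, Farrow 49.940.
Jefferson allocation: Arden 7, Brisco 10, Carrow 6, Dorne 10, Eskel 14, Farrow 51.
Farrow has quota 49.940 (lower 49, upper 50) but receives 51 — outside the quota interval.

Farrow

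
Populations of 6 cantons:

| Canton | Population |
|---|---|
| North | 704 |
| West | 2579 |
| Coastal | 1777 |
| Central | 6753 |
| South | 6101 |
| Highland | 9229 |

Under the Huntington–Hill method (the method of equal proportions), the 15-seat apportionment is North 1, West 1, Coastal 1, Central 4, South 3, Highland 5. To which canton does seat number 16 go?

Priority for the next seat is population ÷ (√(s·(s+1))).
Priorities: North 497.803, West 1823.628, Coastal 1256.529, Central 1510.017, South 1761.207, Highland 1684.977.
Highest priority: West.

West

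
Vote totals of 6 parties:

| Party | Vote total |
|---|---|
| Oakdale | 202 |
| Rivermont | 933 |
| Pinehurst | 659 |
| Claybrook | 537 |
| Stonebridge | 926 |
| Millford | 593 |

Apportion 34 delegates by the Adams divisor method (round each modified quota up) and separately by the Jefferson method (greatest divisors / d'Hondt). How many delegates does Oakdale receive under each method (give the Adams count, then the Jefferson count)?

2 and 1

Adams: Oakdale 2, Rivermont 8, Pinehurst 6, Claybrook 5, Stonebridge 8, Millford 5.
Jefferson: Oakdale 1, Rivermont 9, Pinehurst 6, Claybrook 5, Stonebridge 8, Millford 5.
Oakdale gets 2 under Adams and 1 under Jefferson.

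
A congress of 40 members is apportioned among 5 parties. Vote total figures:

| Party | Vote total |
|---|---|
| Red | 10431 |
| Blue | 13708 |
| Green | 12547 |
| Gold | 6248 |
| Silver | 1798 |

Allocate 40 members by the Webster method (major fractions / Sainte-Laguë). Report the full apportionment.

Standard divisor 44732/40 ≈ 1118.3; standard quotas: Red 9.328, Blue 12.258, Green 11.220, Gold 5.587, Silver 1.608.
Rounding to the nearest integer gives Red 9, Blue 12, Green 11, Gold 6, Silver 2 — total 40, matching the house size, so no adjustment is needed.

Red 9, Blue 12, Green 11, Gold 6, Silver 2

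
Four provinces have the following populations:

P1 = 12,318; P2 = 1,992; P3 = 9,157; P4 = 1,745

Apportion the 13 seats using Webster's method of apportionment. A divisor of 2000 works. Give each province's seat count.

P1=6, P2=1, P3=5, P4=1

With modified divisor 2000: modified quotas P1 6.159, P2 0.996, P3 4.579, P4 0.873.
Rounding to the nearest integer: P1 6, P2 1, P3 5, P4 1 (total 13).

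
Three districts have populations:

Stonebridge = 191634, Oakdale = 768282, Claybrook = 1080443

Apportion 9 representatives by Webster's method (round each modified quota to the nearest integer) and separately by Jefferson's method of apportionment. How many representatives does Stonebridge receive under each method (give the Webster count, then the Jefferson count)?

Webster: Stonebridge 1, Oakdale 3, Claybrook 5.
Jefferson: Stonebridge 0, Oakdale 4, Claybrook 5.
Stonebridge gets 1 under Webster and 0 under Jefferson.

1 and 0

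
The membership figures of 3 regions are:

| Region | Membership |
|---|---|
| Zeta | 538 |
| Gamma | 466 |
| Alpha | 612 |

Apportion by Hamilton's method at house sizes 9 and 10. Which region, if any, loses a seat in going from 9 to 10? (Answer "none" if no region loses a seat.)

none

At 9 seats: Zeta 3, Gamma 3, Alpha 3.
At 10 seats: Zeta 3, Gamma 3, Alpha 4.
No region's allocation decreased.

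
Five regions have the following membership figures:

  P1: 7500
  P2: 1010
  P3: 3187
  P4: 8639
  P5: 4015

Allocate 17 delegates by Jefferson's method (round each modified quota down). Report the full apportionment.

P1=6, P2=0, P3=2, P4=6, P5=3

Standard divisor 24351/17 ≈ 1432.412; standard quotas: P1 5.236, P2 0.705, P3 2.225, P4 6.031, P5 2.803.
Rounding down gives 5, 0, 2, 6, 2 = 15 seats, so the divisor must be adjusted.
With modified divisor 1240: modified quotas P1 6.048, P2 0.815, P3 2.570, P4 6.967, P5 3.238.
Rounding down: P1 6, P2 0, P3 2, P4 6, P5 3 (total 17).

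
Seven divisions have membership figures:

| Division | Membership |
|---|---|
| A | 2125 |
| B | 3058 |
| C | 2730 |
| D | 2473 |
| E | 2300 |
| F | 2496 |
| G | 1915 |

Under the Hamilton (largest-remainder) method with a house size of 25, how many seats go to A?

Standard divisor: 17097 ÷ 25 ≈ 683.88.
Standard quotas: A 3.107, B 4.472, C 3.992, D 3.616, E 3.363, F 3.650, G 2.800.
Lower quotas: A 3, B 4, C 3, D 3, E 3, F 3, G 2 (sum 21, leaving 4 seats).
Remainders in descending order: C 0.992, G 0.800, F 0.650, D 0.616, B 0.472, E 0.363, A 0.107.
Largest remainders: C, G, F, D receive the extra seats.
A receives 3.

3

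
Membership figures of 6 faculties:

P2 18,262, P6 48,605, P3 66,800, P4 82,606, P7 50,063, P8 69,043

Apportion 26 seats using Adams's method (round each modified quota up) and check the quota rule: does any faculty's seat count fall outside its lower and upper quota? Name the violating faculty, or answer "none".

none

Standard quotas: P2 1.416, P6 3.768, P3 5.179, P4 6.404, P7 3.881, P8 5.353.
Adams allocation: P2 2, P6 4, P3 5, P4 6, P7 4, P8 5.
Every allocation lies between the lower and upper quota.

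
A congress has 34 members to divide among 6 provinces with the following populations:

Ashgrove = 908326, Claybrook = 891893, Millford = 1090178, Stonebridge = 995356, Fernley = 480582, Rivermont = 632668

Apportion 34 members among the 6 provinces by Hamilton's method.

Total 4999003; standard divisor 4999003/34 ≈ 147029.5.
Standard quotas: Ashgrove 6.1778, Claybrook 6.0661, Millford 7.4147, Stonebridge 6.7698, Fernley 3.2686, Rivermont 4.3030.
Lower quotas: Ashgrove 6, Claybrook 6, Millford 7, Stonebridge 6, Fernley 3, Rivermont 4 (sum 32, leaving 2 seats).
Remainders in descending order: Stonebridge 0.7698, Millford 0.4147, Rivermont 0.3030, Fernley 0.2686, Ashgrove 0.1778, Claybrook 0.0661.
The surplus seats go to Stonebridge, Millford.

Ashgrove: 6, Claybrook: 6, Millford: 8, Stonebridge: 7, Fernley: 3, Rivermont: 4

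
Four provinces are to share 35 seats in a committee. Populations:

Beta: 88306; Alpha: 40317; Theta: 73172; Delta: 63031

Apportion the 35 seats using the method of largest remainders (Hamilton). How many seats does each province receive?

Total 264826; standard divisor 264826/35 ≈ 7566.457.
Standard quotas: Beta 11.6707, Alpha 5.3284, Theta 9.6706, Delta 8.3303.
Lower quotas: Beta 11, Alpha 5, Theta 9, Delta 8 (sum 33, leaving 2 seats).
Remainders in descending order: Beta 0.6707, Theta 0.6706, Delta 0.3303, Alpha 0.3284.
The surplus seats go to Beta, Theta.

Beta=12; Alpha=5; Theta=10; Delta=8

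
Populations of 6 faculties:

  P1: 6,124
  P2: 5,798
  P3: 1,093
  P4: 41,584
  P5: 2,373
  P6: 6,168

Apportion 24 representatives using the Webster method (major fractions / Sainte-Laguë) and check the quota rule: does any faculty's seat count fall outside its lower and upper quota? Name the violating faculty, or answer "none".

Standard quotas: P1 2.328, P2 2.204, P3 0.415, P4 15.806, P5 0.902, P6 2.345.
Webster allocation: P1 2, P2 2, P3 0, P4 17, P5 1, P6 2.
P4 has quota 15.806 (lower 15, upper 16) but receives 17 — outside the quota interval.

P4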